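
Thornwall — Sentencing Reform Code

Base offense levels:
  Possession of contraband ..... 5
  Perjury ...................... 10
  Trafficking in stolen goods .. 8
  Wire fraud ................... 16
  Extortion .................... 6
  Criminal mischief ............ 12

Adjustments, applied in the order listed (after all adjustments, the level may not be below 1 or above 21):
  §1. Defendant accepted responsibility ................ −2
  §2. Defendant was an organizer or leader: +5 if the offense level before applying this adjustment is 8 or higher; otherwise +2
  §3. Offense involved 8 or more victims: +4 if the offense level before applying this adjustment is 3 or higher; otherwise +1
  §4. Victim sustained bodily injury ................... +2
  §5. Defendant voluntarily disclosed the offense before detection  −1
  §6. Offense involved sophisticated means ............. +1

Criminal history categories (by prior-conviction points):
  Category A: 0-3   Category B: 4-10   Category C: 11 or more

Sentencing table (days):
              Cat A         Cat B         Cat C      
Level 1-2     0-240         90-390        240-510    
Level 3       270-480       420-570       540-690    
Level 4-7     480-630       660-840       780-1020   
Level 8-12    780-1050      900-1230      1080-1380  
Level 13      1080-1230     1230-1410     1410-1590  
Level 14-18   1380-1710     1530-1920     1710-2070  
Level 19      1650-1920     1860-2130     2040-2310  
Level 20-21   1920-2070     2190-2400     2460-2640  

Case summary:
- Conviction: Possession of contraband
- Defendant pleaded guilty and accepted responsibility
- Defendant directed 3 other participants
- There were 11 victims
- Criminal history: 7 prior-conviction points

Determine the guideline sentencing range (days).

Base offense level for possession of contraband: 5.
§1 applies: 5 − 2 = 3.
§2 applies (level before this adjustment is 3 < 8, so +2): 3 + 2 = 5.
§3 applies (level before this adjustment is 5 ≥ 3, so +4): 5 + 4 = 9.
§4 does not apply.
§5 does not apply.
§6 does not apply.
Final offense level: 9.
Criminal history: 7 prior points → Category B (4-10).
Level 9 falls in the 8-12 band.
Grid: Level 8-12 × Category B = 900-1230 days.

900-1230 days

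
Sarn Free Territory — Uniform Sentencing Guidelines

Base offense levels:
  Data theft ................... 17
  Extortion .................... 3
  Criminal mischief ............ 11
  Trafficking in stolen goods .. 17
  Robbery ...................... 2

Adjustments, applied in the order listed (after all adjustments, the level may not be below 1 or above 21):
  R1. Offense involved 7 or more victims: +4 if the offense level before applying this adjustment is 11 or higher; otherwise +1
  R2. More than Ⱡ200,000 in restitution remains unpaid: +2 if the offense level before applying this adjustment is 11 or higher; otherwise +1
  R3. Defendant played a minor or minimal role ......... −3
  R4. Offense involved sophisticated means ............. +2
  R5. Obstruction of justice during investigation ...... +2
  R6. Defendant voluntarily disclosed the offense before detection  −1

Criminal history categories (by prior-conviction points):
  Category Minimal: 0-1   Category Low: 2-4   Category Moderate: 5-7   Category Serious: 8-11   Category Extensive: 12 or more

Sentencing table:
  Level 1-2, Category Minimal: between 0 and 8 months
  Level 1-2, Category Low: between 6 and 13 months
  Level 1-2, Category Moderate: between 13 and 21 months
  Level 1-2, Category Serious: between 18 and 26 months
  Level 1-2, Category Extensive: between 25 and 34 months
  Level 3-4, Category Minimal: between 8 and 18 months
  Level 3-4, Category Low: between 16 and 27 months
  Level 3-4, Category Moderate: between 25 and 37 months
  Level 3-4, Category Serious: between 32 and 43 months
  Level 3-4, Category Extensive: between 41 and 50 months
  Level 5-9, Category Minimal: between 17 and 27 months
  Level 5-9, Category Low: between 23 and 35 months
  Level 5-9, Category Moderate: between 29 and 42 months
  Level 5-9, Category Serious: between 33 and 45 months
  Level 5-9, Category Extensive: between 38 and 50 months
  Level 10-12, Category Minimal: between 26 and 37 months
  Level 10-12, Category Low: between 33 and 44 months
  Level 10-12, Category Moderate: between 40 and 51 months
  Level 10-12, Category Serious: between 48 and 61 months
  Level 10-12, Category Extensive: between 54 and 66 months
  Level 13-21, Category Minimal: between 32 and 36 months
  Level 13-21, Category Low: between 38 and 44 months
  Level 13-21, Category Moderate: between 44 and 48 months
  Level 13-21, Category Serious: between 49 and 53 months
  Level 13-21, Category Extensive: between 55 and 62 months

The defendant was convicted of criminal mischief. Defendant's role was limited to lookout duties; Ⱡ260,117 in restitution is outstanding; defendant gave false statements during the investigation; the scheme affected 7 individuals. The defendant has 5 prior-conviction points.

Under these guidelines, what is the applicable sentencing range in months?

Base offense level for criminal mischief: 11.
R1 applies (level before this adjustment is 11 ≥ 11, so +4): 11 + 4 = 15.
R2 applies (level before this adjustment is 15 ≥ 11, so +2): 15 + 2 = 17.
R3 applies: 17 − 3 = 14.
R4 does not apply.
R5 applies: 14 + 2 = 16.
Final offense level: 16.
Criminal history: 5 prior points → Category Moderate (5-7).
Level 16 falls in the 13-21 band.
Grid: Level 13-21 × Category Moderate = 44-48 months.

44-48 months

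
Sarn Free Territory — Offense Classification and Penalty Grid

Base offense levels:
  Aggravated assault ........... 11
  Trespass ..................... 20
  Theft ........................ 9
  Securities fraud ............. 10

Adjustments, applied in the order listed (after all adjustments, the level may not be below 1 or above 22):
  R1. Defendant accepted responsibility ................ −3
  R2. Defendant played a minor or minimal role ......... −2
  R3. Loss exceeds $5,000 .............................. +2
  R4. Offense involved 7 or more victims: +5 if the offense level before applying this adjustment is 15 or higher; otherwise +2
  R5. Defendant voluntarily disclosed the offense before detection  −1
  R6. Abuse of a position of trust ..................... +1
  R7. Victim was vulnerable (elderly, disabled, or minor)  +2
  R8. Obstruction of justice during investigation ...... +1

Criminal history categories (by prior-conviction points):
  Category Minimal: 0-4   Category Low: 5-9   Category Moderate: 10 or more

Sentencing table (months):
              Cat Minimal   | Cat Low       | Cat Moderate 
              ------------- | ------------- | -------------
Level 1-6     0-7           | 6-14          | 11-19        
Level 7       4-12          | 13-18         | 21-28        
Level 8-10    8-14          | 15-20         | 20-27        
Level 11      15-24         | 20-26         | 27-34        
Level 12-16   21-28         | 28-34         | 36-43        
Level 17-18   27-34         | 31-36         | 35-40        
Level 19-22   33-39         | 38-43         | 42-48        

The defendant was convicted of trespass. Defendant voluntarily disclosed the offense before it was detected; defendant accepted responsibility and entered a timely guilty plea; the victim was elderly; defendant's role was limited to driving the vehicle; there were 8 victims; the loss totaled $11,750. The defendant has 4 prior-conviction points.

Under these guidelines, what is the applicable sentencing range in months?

Base offense level for trespass: 20.
R1 applies: 20 − 3 = 17.
R2 applies: 17 − 2 = 15.
R3 applies: 15 + 2 = 17.
R4 applies (level before this adjustment is 17 ≥ 15, so +5): 17 + 5 = 22.
R5 applies: 22 − 1 = 21.
R6 does not apply.
R7 applies: 21 + 2 = 23.
R8 does not apply.
Level 23 exceeds the maximum of 22; capped at 22.
Final offense level: 22.
Criminal history: 4 prior points → Category Minimal (0-4).
Level 22 falls in the 19-22 band.
Grid: Level 19-22 × Category Minimal = 33-39 months.

33-39 months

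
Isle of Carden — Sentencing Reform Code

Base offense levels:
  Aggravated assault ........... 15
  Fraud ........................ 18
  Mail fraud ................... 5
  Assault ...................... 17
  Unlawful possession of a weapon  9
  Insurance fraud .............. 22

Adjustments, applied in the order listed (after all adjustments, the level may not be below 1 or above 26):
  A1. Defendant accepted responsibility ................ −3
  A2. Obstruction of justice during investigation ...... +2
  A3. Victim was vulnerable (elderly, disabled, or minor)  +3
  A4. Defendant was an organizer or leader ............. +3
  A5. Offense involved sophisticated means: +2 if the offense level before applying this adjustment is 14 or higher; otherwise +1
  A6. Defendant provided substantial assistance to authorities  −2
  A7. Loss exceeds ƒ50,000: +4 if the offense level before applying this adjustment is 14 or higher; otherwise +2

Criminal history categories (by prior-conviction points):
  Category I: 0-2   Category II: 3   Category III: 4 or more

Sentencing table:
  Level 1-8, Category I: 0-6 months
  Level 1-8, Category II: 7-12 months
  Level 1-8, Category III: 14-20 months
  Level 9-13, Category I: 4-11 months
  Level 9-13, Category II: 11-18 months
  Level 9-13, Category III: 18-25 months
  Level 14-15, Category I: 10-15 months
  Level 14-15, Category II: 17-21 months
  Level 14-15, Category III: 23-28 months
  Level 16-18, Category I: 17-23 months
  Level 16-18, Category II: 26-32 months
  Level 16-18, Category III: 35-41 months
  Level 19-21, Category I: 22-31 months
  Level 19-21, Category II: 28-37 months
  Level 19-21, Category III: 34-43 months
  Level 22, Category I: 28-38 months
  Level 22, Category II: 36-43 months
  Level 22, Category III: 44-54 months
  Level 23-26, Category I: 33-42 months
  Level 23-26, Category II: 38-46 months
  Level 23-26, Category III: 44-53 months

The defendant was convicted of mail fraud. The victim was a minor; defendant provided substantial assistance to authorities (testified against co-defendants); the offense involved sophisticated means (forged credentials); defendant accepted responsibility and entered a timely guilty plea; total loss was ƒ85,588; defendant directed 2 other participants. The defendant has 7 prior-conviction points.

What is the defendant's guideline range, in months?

Base offense level for mail fraud: 5.
A1 applies: 5 − 3 = 2.
A2 does not apply.
A3 applies: 2 + 3 = 5.
A4 applies: 5 + 3 = 8.
A5 applies (level before this adjustment is 8 < 14, so +1): 8 + 1 = 9.
A6 applies: 9 − 2 = 7.
A7 applies (level before this adjustment is 7 < 14, so +2): 7 + 2 = 9.
Final offense level: 9.
Criminal history: 7 prior points → Category III (4+).
Level 9 falls in the 9-13 band.
Grid: Level 9-13 × Category III = 18-25 months.

18-25 months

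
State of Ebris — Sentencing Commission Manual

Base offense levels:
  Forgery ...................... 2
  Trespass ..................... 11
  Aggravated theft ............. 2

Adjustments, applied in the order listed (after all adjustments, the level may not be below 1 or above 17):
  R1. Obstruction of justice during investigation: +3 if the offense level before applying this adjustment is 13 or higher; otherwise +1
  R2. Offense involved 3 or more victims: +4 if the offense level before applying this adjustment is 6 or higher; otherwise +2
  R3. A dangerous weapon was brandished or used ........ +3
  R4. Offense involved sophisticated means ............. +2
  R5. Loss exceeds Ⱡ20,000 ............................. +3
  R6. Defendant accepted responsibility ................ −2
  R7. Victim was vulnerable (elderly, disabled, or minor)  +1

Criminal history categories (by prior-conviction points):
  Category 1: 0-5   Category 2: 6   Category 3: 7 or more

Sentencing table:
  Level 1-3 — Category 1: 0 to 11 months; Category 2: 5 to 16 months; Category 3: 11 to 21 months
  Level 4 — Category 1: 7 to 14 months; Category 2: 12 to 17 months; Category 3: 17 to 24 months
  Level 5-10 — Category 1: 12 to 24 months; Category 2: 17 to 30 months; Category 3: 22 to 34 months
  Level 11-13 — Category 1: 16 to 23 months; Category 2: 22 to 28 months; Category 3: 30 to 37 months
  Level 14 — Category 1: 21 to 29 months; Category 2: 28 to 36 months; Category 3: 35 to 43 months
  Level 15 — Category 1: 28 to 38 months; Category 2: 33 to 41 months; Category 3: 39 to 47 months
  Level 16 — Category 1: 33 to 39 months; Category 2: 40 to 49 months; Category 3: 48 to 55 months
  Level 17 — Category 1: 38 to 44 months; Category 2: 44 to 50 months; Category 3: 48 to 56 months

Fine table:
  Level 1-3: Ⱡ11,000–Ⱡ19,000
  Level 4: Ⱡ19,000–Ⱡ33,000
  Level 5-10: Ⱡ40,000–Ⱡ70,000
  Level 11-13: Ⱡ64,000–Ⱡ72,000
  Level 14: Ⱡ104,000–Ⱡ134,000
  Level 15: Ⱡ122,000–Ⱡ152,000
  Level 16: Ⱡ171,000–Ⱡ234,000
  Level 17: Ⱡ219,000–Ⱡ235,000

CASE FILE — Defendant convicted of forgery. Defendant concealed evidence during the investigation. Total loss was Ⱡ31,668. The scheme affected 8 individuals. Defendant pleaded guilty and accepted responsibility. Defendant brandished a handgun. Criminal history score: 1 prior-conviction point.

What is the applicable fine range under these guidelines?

Base offense level for forgery: 2.
R1 applies (level before this adjustment is 2 < 13, so +1): 2 + 1 = 3.
R2 applies (level before this adjustment is 3 < 6, so +2): 3 + 2 = 5.
R3 applies: 5 + 3 = 8.
R5 applies: 8 + 3 = 11.
R6 applies: 11 − 2 = 9.
Final offense level: 9.
Level 9 falls in the 5-10 band.
Fine table: Level 5-10 → Ⱡ40,000–Ⱡ70,000.

Ⱡ40,000–Ⱡ70,000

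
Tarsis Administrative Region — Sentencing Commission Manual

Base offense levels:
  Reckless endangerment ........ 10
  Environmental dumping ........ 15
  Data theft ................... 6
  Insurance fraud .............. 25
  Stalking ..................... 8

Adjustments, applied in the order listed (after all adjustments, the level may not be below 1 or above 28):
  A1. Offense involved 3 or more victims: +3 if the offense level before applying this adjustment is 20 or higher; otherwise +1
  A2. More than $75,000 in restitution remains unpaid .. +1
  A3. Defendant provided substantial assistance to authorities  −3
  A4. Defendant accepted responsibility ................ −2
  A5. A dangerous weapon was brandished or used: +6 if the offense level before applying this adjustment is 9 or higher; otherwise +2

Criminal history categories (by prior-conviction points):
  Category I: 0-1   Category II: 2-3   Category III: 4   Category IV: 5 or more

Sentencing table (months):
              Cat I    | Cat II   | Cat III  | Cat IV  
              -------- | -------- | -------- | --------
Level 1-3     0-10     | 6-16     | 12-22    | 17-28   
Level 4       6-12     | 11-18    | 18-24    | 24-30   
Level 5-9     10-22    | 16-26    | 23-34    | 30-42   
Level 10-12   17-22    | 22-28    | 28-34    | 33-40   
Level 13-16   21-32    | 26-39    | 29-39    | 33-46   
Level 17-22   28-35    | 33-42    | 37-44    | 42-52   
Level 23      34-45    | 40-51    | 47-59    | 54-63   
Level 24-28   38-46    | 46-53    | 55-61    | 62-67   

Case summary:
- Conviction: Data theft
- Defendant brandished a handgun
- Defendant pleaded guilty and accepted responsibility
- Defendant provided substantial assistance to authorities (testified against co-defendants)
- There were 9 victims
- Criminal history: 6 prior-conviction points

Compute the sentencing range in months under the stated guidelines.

24-30 months

Base offense level for data theft: 6.
A1 applies (level before this adjustment is 6 < 20, so +1): 6 + 1 = 7.
A2 does not apply.
A3 applies: 7 − 3 = 4.
A4 applies: 4 − 2 = 2.
A5 applies (level before this adjustment is 2 < 9, so +2): 2 + 2 = 4.
Final offense level: 4.
Criminal history: 6 prior points → Category IV (5+).
Level 4 falls in the 4 band.
Grid: Level 4 × Category IV = 24-30 months.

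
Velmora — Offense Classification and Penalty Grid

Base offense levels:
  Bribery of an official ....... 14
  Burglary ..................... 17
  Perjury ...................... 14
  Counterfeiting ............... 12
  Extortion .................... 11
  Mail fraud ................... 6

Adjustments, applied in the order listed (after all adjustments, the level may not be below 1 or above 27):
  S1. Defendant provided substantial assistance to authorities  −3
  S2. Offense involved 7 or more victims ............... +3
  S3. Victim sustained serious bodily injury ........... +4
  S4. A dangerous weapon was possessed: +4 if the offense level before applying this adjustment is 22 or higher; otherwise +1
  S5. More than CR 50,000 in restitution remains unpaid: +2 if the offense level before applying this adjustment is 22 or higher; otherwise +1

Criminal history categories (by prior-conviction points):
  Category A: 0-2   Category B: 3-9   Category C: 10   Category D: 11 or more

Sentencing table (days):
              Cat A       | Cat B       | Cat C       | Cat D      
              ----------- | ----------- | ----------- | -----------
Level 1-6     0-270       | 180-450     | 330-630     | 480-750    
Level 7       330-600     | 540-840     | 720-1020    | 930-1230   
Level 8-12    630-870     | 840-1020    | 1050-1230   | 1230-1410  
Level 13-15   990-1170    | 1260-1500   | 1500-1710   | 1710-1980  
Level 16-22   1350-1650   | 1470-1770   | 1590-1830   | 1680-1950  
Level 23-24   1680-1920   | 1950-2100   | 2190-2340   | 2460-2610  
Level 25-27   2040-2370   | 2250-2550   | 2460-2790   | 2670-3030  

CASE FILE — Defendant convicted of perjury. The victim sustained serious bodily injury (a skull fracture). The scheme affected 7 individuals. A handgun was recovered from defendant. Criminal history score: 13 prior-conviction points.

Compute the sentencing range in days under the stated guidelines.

1680-1950 days

Base offense level for perjury: 14.
S1 does not apply.
S2 applies: 14 + 3 = 17.
S3 applies: 17 + 4 = 21.
S4 applies (level before this adjustment is 21 < 22, so +1): 21 + 1 = 22.
Final offense level: 22.
Criminal history: 13 prior points → Category D (11+).
Level 22 falls in the 16-22 band.
Grid: Level 16-22 × Category D = 1680-1950 days.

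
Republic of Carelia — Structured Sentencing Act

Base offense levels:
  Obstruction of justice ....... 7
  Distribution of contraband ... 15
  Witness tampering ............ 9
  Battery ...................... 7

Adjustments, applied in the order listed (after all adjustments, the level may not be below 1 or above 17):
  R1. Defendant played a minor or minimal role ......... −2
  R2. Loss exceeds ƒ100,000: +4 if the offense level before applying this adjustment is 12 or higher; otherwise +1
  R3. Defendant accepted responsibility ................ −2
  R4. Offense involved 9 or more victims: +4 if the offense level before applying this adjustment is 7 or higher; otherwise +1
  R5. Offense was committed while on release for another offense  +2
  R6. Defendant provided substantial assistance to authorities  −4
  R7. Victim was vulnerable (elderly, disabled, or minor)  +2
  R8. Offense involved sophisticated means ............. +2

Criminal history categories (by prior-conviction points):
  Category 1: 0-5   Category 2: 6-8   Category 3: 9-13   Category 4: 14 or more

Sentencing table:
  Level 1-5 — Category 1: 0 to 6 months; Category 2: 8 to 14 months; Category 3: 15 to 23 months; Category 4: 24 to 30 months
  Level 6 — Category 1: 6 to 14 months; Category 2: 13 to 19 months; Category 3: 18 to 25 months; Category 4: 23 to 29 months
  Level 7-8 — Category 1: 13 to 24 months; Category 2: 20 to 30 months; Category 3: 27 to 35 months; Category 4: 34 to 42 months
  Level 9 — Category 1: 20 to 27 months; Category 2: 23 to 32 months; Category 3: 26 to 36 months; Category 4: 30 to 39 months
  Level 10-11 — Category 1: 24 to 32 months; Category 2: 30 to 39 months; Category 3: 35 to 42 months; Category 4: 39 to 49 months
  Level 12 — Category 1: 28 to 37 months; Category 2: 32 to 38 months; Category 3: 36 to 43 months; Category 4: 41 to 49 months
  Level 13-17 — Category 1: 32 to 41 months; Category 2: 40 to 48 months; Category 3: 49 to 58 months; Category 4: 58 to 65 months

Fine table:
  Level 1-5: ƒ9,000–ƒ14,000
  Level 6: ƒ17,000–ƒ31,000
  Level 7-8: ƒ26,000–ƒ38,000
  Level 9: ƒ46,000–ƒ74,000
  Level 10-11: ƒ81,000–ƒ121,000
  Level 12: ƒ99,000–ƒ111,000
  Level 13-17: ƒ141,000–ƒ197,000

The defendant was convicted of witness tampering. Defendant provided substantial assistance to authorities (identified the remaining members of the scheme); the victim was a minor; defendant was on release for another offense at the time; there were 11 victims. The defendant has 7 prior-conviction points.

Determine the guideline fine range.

ƒ141,000–ƒ197,000

Base offense level for witness tampering: 9.
R1 does not apply.
R2 does not apply.
R4 applies (level before this adjustment is 9 ≥ 7, so +4): 9 + 4 = 13.
R5 applies: 13 + 2 = 15.
R6 applies: 15 − 4 = 11.
R7 applies: 11 + 2 = 13.
Final offense level: 13.
Level 13 falls in the 13-17 band.
Fine table: Level 13-17 → ƒ141,000–ƒ197,000.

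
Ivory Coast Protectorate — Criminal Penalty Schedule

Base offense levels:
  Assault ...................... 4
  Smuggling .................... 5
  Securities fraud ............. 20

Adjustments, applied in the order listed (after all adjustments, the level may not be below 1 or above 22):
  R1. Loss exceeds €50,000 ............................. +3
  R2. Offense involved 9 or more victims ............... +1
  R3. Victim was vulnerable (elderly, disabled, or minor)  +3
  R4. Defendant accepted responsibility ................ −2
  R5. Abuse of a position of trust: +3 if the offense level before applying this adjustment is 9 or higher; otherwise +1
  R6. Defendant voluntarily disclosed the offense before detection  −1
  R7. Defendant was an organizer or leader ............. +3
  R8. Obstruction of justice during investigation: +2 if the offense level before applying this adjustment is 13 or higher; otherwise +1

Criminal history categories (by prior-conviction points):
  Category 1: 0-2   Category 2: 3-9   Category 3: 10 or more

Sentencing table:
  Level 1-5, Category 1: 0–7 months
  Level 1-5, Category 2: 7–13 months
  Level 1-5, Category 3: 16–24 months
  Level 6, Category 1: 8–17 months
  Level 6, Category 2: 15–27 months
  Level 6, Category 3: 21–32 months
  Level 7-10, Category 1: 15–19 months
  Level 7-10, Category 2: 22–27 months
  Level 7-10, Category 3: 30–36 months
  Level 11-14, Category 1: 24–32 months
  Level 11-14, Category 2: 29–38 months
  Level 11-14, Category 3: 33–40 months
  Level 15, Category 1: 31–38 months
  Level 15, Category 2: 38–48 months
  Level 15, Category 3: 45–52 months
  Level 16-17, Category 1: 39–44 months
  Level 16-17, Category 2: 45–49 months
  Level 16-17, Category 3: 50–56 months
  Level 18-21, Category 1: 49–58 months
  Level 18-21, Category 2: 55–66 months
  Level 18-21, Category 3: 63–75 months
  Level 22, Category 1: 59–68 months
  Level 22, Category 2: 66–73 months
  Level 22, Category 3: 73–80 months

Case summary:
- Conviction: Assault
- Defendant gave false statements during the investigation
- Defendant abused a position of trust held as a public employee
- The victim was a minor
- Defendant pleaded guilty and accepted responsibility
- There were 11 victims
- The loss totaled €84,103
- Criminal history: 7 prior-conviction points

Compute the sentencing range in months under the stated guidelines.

29-38 months

Base offense level for assault: 4.
R1 applies: 4 + 3 = 7.
R2 applies: 7 + 1 = 8.
R3 applies: 8 + 3 = 11.
R4 applies: 11 − 2 = 9.
R5 applies (level before this adjustment is 9 ≥ 9, so +3): 9 + 3 = 12.
R7 does not apply.
R8 applies (level before this adjustment is 12 < 13, so +1): 12 + 1 = 13.
Final offense level: 13.
Criminal history: 7 prior points → Category 2 (3-9).
Level 13 falls in the 11-14 band.
Grid: Level 11-14 × Category 2 = 29-38 months.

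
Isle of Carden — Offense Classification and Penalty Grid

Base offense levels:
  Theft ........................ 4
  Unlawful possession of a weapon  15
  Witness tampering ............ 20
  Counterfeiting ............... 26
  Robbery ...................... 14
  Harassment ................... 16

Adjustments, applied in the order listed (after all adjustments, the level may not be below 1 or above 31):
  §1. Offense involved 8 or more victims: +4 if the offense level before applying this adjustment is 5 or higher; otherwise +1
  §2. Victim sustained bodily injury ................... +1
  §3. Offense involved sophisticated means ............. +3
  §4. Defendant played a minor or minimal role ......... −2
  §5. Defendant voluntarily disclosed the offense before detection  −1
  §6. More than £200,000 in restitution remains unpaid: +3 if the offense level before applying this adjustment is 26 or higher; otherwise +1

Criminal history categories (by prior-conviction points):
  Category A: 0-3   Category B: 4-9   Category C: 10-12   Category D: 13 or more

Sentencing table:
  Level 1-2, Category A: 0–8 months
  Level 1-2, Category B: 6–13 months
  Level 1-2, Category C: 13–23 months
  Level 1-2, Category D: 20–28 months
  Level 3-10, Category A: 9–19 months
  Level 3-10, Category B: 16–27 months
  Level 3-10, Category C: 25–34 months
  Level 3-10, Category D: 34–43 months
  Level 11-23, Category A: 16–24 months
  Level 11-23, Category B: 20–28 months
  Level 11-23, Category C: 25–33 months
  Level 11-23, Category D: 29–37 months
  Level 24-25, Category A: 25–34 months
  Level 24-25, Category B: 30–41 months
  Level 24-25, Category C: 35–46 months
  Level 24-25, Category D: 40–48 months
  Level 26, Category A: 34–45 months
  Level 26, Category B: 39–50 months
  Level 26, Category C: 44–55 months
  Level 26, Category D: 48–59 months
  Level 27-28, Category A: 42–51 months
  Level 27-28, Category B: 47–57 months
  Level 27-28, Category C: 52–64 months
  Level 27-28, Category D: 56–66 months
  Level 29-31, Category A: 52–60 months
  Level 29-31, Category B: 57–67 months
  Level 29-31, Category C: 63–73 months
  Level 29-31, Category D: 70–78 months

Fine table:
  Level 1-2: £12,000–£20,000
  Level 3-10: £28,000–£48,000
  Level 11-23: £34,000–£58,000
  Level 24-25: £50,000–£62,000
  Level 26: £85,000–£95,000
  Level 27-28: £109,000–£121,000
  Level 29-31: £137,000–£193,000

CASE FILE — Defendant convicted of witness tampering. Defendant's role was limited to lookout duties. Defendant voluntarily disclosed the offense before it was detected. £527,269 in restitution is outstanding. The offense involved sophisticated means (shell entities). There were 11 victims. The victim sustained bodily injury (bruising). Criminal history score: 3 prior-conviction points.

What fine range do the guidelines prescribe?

Base offense level for witness tampering: 20.
§1 applies (level before this adjustment is 20 ≥ 5, so +4): 20 + 4 = 24.
§2 applies: 24 + 1 = 25.
§3 applies: 25 + 3 = 28.
§4 applies: 28 − 2 = 26.
§5 applies: 26 − 1 = 25.
§6 applies (level before this adjustment is 25 < 26, so +1): 25 + 1 = 26.
Final offense level: 26.
Level 26 falls in the 26 band.
Fine table: Level 26 → £85,000–£95,000.

£85,000–£95,000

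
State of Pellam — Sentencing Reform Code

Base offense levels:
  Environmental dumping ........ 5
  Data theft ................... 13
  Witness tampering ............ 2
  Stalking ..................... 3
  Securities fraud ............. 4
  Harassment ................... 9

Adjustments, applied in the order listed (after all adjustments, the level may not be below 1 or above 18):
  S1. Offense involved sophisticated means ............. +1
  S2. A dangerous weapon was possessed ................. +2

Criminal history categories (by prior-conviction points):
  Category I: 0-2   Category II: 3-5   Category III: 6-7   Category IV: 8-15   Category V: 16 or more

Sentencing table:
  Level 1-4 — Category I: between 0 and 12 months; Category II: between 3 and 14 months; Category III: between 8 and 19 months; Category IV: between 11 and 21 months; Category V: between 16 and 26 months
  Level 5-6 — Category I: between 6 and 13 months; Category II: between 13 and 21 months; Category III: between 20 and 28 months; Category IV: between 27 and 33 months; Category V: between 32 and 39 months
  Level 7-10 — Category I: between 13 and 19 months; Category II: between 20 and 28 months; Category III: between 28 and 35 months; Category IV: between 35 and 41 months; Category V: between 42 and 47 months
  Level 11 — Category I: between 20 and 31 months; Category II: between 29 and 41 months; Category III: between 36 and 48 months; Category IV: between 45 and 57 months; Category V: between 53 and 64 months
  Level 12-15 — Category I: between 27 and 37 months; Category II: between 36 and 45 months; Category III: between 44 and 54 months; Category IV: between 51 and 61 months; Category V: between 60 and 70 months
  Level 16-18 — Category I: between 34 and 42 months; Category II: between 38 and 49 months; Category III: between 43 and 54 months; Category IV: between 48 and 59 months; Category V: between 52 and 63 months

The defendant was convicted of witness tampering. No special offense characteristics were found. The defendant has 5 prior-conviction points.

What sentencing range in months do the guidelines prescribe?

3-14 months

Base offense level for witness tampering: 2.
Final offense level: 2.
Criminal history: 5 prior points → Category II (3-5).
Level 2 falls in the 1-4 band.
Grid: Level 1-4 × Category II = 3-14 months.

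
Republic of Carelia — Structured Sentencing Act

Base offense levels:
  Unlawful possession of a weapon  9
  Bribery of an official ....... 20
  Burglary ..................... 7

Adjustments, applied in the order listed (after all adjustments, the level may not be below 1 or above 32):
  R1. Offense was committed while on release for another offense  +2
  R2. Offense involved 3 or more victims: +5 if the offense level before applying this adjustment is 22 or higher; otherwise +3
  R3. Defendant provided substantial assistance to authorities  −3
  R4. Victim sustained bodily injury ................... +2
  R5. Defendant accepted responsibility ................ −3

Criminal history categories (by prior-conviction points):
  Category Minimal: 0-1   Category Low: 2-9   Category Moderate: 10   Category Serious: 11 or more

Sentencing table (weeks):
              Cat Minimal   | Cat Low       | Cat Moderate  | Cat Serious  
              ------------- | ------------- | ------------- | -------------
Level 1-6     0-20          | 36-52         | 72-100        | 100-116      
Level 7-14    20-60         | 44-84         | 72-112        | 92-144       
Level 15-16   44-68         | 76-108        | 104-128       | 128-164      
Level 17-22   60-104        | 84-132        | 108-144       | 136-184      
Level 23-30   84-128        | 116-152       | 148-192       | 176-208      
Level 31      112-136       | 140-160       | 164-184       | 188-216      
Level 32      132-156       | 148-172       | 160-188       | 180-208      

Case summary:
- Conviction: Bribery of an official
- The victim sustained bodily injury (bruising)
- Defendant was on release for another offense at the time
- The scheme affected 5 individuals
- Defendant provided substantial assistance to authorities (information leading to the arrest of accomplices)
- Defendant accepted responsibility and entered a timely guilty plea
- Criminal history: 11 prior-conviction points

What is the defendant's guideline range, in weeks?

Base offense level for bribery of an official: 20.
R1 applies: 20 + 2 = 22.
R2 applies (level before this adjustment is 22 ≥ 22, so +5): 22 + 5 = 27.
R3 applies: 27 − 3 = 24.
R4 applies: 24 + 2 = 26.
R5 applies: 26 − 3 = 23.
Final offense level: 23.
Criminal history: 11 prior points → Category Serious (11+).
Level 23 falls in the 23-30 band.
Grid: Level 23-30 × Category Serious = 176-208 weeks.

176-208 weeks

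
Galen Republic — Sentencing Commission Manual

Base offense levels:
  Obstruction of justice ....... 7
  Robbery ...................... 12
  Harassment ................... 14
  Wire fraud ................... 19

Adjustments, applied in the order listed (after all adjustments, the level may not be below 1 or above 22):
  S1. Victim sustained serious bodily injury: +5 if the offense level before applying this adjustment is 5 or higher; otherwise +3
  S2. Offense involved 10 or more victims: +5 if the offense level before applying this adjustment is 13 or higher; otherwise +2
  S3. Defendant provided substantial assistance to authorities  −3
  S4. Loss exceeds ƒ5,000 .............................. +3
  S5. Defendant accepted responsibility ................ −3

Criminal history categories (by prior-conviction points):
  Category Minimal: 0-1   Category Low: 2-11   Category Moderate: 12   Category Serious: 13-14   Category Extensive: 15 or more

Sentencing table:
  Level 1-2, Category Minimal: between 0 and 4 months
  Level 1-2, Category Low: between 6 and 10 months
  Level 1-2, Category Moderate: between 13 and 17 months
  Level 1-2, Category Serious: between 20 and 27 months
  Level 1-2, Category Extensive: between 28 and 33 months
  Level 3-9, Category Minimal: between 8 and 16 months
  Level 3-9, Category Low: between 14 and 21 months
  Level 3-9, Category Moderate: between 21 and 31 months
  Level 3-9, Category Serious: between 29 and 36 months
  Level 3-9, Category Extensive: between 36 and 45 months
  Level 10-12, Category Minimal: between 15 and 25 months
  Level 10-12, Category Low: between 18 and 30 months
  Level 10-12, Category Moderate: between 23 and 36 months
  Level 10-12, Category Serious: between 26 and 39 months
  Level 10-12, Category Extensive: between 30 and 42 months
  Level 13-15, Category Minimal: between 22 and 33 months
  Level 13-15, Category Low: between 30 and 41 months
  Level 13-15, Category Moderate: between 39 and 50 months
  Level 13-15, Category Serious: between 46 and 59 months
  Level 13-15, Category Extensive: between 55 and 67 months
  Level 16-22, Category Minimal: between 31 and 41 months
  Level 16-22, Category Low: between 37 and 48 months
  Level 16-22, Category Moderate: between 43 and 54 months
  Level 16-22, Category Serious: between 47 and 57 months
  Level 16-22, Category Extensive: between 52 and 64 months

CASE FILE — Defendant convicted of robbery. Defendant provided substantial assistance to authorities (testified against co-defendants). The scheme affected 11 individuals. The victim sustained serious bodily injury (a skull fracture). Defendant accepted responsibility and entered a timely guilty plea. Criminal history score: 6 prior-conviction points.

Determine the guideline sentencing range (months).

Base offense level for robbery: 12.
S1 applies (level before this adjustment is 12 ≥ 5, so +5): 12 + 5 = 17.
S2 applies (level before this adjustment is 17 ≥ 13, so +5): 17 + 5 = 22.
S3 applies: 22 − 3 = 19.
S4 does not apply.
S5 applies: 19 − 3 = 16.
Final offense level: 16.
Criminal history: 6 prior points → Category Low (2-11).
Level 16 falls in the 16-22 band.
Grid: Level 16-22 × Category Low = 37-48 months.

37-48 months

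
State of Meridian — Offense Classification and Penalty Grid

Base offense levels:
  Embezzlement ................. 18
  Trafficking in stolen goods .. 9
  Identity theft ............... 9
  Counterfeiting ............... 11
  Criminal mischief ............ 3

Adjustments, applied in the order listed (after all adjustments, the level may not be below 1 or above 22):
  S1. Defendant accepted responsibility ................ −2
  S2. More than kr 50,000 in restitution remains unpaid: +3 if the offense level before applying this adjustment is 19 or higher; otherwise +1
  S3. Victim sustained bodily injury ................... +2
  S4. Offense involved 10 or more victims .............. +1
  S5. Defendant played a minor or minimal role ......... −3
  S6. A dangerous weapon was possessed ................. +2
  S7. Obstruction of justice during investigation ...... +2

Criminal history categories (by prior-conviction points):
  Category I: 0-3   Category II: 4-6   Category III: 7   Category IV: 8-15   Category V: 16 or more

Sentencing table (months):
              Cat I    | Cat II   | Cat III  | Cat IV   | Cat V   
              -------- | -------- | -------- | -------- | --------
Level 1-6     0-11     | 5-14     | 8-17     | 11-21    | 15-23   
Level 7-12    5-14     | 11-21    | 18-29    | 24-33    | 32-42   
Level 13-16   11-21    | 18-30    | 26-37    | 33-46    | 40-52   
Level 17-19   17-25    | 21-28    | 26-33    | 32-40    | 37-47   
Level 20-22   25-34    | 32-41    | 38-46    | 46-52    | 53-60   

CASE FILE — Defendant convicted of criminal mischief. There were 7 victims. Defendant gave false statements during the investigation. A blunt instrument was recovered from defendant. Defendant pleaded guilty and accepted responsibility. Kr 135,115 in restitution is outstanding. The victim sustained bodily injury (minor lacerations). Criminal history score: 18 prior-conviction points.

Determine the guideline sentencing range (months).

Base offense level for criminal mischief: 3.
S1 applies: 3 − 2 = 1.
S2 applies (level before this adjustment is 1 < 19, so +1): 1 + 1 = 2.
S3 applies: 2 + 2 = 4.
S5 does not apply.
S6 applies: 4 + 2 = 6.
S7 applies: 6 + 2 = 8.
Final offense level: 8.
Criminal history: 18 prior points → Category V (16+).
Level 8 falls in the 7-12 band.
Grid: Level 7-12 × Category V = 32-42 months.

32-42 months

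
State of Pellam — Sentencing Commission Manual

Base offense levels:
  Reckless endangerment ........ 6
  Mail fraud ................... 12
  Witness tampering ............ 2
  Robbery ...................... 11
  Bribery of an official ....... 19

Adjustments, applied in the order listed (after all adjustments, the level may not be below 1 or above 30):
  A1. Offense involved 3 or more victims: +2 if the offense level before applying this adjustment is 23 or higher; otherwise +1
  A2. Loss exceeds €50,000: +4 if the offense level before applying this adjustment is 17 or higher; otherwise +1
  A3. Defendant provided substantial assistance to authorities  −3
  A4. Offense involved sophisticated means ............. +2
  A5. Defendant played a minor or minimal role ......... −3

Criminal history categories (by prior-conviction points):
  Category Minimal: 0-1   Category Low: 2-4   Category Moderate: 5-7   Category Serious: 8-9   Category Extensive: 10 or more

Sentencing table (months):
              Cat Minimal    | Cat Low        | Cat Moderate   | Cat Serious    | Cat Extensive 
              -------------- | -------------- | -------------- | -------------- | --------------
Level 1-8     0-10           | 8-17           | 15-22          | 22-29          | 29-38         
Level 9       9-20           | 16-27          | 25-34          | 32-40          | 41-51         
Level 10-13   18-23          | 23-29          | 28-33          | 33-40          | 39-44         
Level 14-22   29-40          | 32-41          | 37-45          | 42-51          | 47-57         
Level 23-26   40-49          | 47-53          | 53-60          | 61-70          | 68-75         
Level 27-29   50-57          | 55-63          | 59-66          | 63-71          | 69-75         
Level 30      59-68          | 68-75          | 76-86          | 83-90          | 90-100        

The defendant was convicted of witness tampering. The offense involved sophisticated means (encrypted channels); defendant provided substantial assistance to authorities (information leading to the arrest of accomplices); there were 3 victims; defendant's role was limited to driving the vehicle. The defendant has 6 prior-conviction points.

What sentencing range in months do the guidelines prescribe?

Base offense level for witness tampering: 2.
A1 applies (level before this adjustment is 2 < 23, so +1): 2 + 1 = 3.
A3 applies: 3 − 3 = 0.
A4 applies: 0 + 2 = 2.
A5 applies: 2 − 3 = -1.
Level -1 is below the minimum of 1; floored at 1.
Final offense level: 1.
Criminal history: 6 prior points → Category Moderate (5-7).
Level 1 falls in the 1-8 band.
Grid: Level 1-8 × Category Moderate = 15-22 months.

15-22 months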